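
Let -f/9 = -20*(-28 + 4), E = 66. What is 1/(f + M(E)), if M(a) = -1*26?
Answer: -1/4346 ≈ -0.00023010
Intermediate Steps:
M(a) = -26
f = -4320 (f = -(-180)*(-28 + 4) = -(-180)*(-24) = -9*480 = -4320)
1/(f + M(E)) = 1/(-4320 - 26) = 1/(-4346) = -1/4346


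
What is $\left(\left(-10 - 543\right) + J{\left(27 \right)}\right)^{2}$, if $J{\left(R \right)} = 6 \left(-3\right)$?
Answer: $326041$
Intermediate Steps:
$J{\left(R \right)} = -18$
$\left(\left(-10 - 543\right) + J{\left(27 \right)}\right)^{2} = \left(\left(-10 - 543\right) - 18\right)^{2} = \left(-553 - 18\right)^{2} = \left(-571\right)^{2} = 326041$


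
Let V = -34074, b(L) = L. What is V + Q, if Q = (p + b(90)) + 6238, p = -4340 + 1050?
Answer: -31036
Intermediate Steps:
p = -3290
Q = 3038 (Q = (-3290 + 90) + 6238 = -3200 + 6238 = 3038)
V + Q = -34074 + 3038 = -31036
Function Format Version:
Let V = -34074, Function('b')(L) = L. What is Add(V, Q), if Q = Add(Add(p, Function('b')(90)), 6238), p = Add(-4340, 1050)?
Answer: -31036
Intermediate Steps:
p = -3290
Q = 3038 (Q = Add(Add(-3290, 90), 6238) = Add(-3200, 6238) = 3038)
Add(V, Q) = Add(-34074, 3038) = -31036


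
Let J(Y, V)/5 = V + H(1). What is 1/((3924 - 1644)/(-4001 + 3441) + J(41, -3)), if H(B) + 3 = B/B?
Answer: -14/407 ≈ -0.034398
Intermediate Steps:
H(B) = -2 (H(B) = -3 + B/B = -3 + 1 = -2)
J(Y, V) = -10 + 5*V (J(Y, V) = 5*(V - 2) = 5*(-2 + V) = -10 + 5*V)
1/((3924 - 1644)/(-4001 + 3441) + J(41, -3)) = 1/((3924 - 1644)/(-4001 + 3441) + (-10 + 5*(-3))) = 1/(2280/(-560) + (-10 - 15)) = 1/(2280*(-1/560) - 25) = 1/(-57/14 - 25) = 1/(-407/14) = -14/407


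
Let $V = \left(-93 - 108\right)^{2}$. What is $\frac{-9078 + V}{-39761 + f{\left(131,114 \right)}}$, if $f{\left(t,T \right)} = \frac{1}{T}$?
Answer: $- \frac{3570822}{4532753} \approx -0.78778$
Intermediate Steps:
$V = 40401$ ($V = \left(-201\right)^{2} = 40401$)
$\frac{-9078 + V}{-39761 + f{\left(131,114 \right)}} = \frac{-9078 + 40401}{-39761 + \frac{1}{114}} = \frac{31323}{-39761 + \frac{1}{114}} = \frac{31323}{- \frac{4532753}{114}} = 31323 \left(- \frac{114}{4532753}\right) = - \frac{3570822}{4532753}$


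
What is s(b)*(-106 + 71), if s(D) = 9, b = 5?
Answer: -315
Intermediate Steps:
s(b)*(-106 + 71) = 9*(-106 + 71) = 9*(-35) = -315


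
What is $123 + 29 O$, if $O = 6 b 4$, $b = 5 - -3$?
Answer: $5691$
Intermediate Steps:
$b = 8$ ($b = 5 + 3 = 8$)
$O = 192$ ($O = 6 \cdot 8 \cdot 4 = 48 \cdot 4 = 192$)
$123 + 29 O = 123 + 29 \cdot 192 = 123 + 5568 = 5691$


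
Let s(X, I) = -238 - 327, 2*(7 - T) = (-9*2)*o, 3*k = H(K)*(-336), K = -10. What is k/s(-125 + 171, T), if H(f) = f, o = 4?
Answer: -224/113 ≈ -1.9823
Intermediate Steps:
k = 1120 (k = (-10*(-336))/3 = (⅓)*3360 = 1120)
T = 43 (T = 7 - (-9*2)*4/2 = 7 - (-9)*4 = 7 - ½*(-72) = 7 + 36 = 43)
s(X, I) = -565
k/s(-125 + 171, T) = 1120/(-565) = 1120*(-1/565) = -224/113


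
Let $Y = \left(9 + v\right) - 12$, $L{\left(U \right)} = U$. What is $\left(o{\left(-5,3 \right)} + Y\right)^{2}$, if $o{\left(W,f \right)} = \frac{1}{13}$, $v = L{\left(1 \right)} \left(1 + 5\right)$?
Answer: $\frac{1600}{169} \approx 9.4675$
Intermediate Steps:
$v = 6$ ($v = 1 \left(1 + 5\right) = 1 \cdot 6 = 6$)
$o{\left(W,f \right)} = \frac{1}{13}$
$Y = 3$ ($Y = \left(9 + 6\right) - 12 = 15 - 12 = 3$)
$\left(o{\left(-5,3 \right)} + Y\right)^{2} = \left(\frac{1}{13} + 3\right)^{2} = \left(\frac{40}{13}\right)^{2} = \frac{1600}{169}$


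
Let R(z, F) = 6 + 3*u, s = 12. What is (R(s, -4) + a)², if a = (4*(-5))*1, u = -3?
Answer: 529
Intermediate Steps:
R(z, F) = -3 (R(z, F) = 6 + 3*(-3) = 6 - 9 = -3)
a = -20 (a = -20*1 = -20)
(R(s, -4) + a)² = (-3 - 20)² = (-23)² = 529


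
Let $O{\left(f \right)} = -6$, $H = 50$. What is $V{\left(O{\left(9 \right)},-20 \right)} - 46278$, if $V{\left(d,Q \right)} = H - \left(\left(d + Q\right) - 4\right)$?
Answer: $-46198$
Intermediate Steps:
$V{\left(d,Q \right)} = 54 - Q - d$ ($V{\left(d,Q \right)} = 50 - \left(\left(d + Q\right) - 4\right) = 50 - \left(\left(Q + d\right) - 4\right) = 50 - \left(-4 + Q + d\right) = 54 - Q - d$)
$V{\left(O{\left(9 \right)},-20 \right)} - 46278 = \left(54 - -20 - -6\right) - 46278 = \left(54 + 20 + 6\right) - 46278 = 80 - 46278 = -46198$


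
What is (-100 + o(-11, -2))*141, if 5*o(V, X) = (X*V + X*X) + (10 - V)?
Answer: -63873/5 ≈ -12775.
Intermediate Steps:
o(V, X) = 2 - V/5 + X**2/5 + V*X/5 (o(V, X) = ((X*V + X*X) + (10 - V))/5 = ((V*X + X**2) + (10 - V))/5 = ((X**2 + V*X) + (10 - V))/5 = (10 + X**2 - V + V*X)/5 = 2 - V/5 + X**2/5 + V*X/5)
(-100 + o(-11, -2))*141 = (-100 + (2 - 1/5*(-11) + (1/5)*(-2)**2 + (1/5)*(-11)*(-2)))*141 = (-100 + (2 + 11/5 + (1/5)*4 + 22/5))*141 = (-100 + (2 + 11/5 + 4/5 + 22/5))*141 = (-100 + 47/5)*141 = -453/5*141 = -63873/5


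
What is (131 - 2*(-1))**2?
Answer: 17689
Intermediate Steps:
(131 - 2*(-1))**2 = (131 + 2)**2 = 133**2 = 17689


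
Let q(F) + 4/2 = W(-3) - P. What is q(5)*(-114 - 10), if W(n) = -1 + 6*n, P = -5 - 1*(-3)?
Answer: 2356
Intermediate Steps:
P = -2 (P = -5 + 3 = -2)
q(F) = -19 (q(F) = -2 + ((-1 + 6*(-3)) - 1*(-2)) = -2 + ((-1 - 18) + 2) = -2 + (-19 + 2) = -2 - 17 = -19)
q(5)*(-114 - 10) = -19*(-114 - 10) = -19*(-124) = 2356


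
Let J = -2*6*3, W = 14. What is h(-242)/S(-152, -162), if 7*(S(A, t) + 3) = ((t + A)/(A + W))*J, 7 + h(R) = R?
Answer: 13363/789 ≈ 16.937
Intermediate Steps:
h(R) = -7 + R
J = -36 (J = -12*3 = -36)
S(A, t) = -3 - 36*(A + t)/(7*(14 + A)) (S(A, t) = -3 + (((t + A)/(A + 14))*(-36))/7 = -3 + (((A + t)/(14 + A))*(-36))/7 = -3 + (-36*(A + t)/(14 + A))/7 = -3 - 36*(A + t)/(7*(14 + A)))
h(-242)/S(-152, -162) = (-7 - 242)/((3*(-98 - 19*(-152) - 12*(-162))/(7*(14 - 152)))) = -249*(-322/(-98 + 2888 + 1944)) = -249/((3/7)*(-1/138)*4734) = -249/(-2367/161) = -249*(-161/2367) = 13363/789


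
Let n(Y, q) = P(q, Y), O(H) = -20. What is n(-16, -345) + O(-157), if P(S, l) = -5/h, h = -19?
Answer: -375/19 ≈ -19.737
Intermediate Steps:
P(S, l) = 5/19 (P(S, l) = -5/(-19) = -5*(-1/19) = 5/19)
n(Y, q) = 5/19
n(-16, -345) + O(-157) = 5/19 - 20 = -375/19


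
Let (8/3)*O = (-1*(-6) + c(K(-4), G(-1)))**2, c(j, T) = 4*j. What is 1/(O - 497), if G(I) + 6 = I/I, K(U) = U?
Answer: -2/919 ≈ -0.0021763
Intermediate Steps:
G(I) = -5 (G(I) = -6 + I/I = -6 + 1 = -5)
O = 75/2 (O = 3*(-1*(-6) + 4*(-4))**2/8 = 3*(6 - 16)**2/8 = (3/8)*(-10)**2 = (3/8)*100 = 75/2 ≈ 37.500)
1/(O - 497) = 1/(75/2 - 497) = 1/(-919/2) = -2/919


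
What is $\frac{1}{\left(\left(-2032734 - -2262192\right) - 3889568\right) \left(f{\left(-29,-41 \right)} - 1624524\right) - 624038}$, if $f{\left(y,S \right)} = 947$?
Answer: $\frac{1}{5942469789432} \approx 1.6828 \cdot 10^{-13}$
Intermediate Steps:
$\frac{1}{\left(\left(-2032734 - -2262192\right) - 3889568\right) \left(f{\left(-29,-41 \right)} - 1624524\right) - 624038} = \frac{1}{\left(\left(-2032734 - -2262192\right) - 3889568\right) \left(947 - 1624524\right) - 624038} = \frac{1}{\left(\left(-2032734 + 2262192\right) - 3889568\right) \left(-1623577\right) - 624038} = \frac{1}{\left(229458 - 3889568\right) \left(-1623577\right) - 624038} = \frac{1}{\left(-3660110\right) \left(-1623577\right) - 624038} = \frac{1}{5942470413470 - 624038} = \frac{1}{5942469789432}$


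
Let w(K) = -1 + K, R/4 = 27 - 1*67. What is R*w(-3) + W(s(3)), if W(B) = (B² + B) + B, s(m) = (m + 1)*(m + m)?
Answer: 1264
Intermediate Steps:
R = -160 (R = 4*(27 - 1*67) = 4*(27 - 67) = 4*(-40) = -160)
s(m) = 2*m*(1 + m) (s(m) = (1 + m)*(2*m) = 2*m*(1 + m))
W(B) = B² + 2*B (W(B) = (B + B²) + B = B² + 2*B)
R*w(-3) + W(s(3)) = -160*(-1 - 3) + (2*3*(1 + 3))*(2 + 2*3*(1 + 3)) = -160*(-4) + (2*3*4)*(2 + 2*3*4) = 640 + 24*(2 + 24) = 640 + 24*26 = 640 + 624 = 1264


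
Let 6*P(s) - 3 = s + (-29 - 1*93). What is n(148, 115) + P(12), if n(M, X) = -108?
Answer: -755/6 ≈ -125.83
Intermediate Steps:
P(s) = -119/6 + s/6 (P(s) = ½ + (s + (-29 - 1*93))/6 = ½ + (s + (-29 - 93))/6 = ½ + (s - 122)/6 = ½ + (-122 + s)/6 = ½ + (-61/3 + s/6) = -119/6 + s/6)
n(148, 115) + P(12) = -108 + (-119/6 + (⅙)*12) = -108 + (-119/6 + 2) = -108 - 107/6 = -755/6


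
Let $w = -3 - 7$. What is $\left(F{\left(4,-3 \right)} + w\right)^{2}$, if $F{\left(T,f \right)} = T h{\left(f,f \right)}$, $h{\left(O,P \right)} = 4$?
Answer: $36$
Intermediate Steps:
$w = -10$
$F{\left(T,f \right)} = 4 T$ ($F{\left(T,f \right)} = T 4 = 4 T$)
$\left(F{\left(4,-3 \right)} + w\right)^{2} = \left(4 \cdot 4 - 10\right)^{2} = \left(16 - 10\right)^{2} = 6^{2} = 36$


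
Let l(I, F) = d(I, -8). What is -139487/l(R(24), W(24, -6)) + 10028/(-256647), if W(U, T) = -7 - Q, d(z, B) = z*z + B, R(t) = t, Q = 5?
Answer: -35804615993/145775496 ≈ -245.61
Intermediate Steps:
d(z, B) = B + z² (d(z, B) = z² + B = B + z²)
W(U, T) = -12 (W(U, T) = -7 - 1*5 = -7 - 5 = -12)
l(I, F) = -8 + I²
-139487/l(R(24), W(24, -6)) + 10028/(-256647) = -139487/(-8 + 24²) + 10028/(-256647) = -139487/(-8 + 576) + 10028*(-1/256647) = -139487/568 - 10028/256647 = -35804615993/145775496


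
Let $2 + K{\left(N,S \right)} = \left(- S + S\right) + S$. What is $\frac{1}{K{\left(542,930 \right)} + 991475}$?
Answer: $\frac{1}{992403} \approx 1.0077 \cdot 10^{-6}$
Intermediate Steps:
$K{\left(N,S \right)} = -2 + S$ ($K{\left(N,S \right)} = -2 + \left(\left(- S + S\right) + S\right) = -2 + \left(0 + S\right) = -2 + S$)
$\frac{1}{K{\left(542,930 \right)} + 991475} = \frac{1}{\left(-2 + 930\right) + 991475} = \frac{1}{928 + 991475} = \frac{1}{992403}$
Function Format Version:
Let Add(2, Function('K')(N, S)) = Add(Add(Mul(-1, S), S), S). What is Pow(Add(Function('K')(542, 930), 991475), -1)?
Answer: Rational(1, 992403) ≈ 1.0077e-6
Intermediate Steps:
Function('K')(N, S) = Add(-2, S) (Function('K')(N, S) = Add(-2, Add(Add(Mul(-1, S), S), S)) = Add(-2, Add(0, S)) = Add(-2, S))
Pow(Add(Function('K')(542, 930), 991475), -1) = Pow(Add(Add(-2, 930), 991475), -1) = Pow(Add(928, 991475), -1) = Pow(992403, -1) = Rational(1, 992403)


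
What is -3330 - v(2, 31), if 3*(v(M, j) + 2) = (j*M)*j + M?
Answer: -11908/3 ≈ -3969.3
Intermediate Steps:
v(M, j) = -2 + M/3 + M*j²/3 (v(M, j) = -2 + ((j*M)*j + M)/3 = -2 + ((M*j)*j + M)/3 = -2 + (M*j² + M)/3 = -2 + (M + M*j²)/3 = -2 + (M/3 + M*j²/3) = -2 + M/3 + M*j²/3)
-3330 - v(2, 31) = -3330 - (-2 + (⅓)*2 + (⅓)*2*31²) = -3330 - (-2 + ⅔ + (⅓)*2*961) = -3330 - (-2 + ⅔ + 1922/3) = -3330 - 1*1918/3 = -3330 - 1918/3 = -11908/3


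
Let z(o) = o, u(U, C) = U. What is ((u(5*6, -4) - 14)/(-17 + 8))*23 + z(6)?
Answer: -314/9 ≈ -34.889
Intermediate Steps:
((u(5*6, -4) - 14)/(-17 + 8))*23 + z(6) = ((5*6 - 14)/(-17 + 8))*23 + 6 = ((30 - 14)/(-9))*23 + 6 = (16*(-⅑))*23 + 6 = -16/9*23 + 6 = -368/9 + 6 = -314/9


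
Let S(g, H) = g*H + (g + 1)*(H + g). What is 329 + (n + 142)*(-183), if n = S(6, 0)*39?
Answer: -325411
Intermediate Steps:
S(g, H) = H*g + (1 + g)*(H + g)
n = 1638 (n = (0 + 6 + 6² + 2*0*6)*39 = (0 + 6 + 36 + 0)*39 = 42*39 = 1638)
329 + (n + 142)*(-183) = 329 + (1638 + 142)*(-183) = 329 + 1780*(-183) = 329 - 325740 = -325411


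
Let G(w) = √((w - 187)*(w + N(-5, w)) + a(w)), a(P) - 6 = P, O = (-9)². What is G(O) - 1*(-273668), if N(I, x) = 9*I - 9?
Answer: 273668 + 5*I*√111 ≈ 2.7367e+5 + 52.678*I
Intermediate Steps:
O = 81
a(P) = 6 + P
N(I, x) = -9 + 9*I
G(w) = √(6 + w + (-187 + w)*(-54 + w)) (G(w) = √((w - 187)*(w + (-9 + 9*(-5))) + (6 + w)) = √((-187 + w)*(w + (-9 - 45)) + (6 + w)) = √((-187 + w)*(w - 54) + (6 + w)) = √((-187 + w)*(-54 + w) + (6 + w)) = √(6 + w + (-187 + w)*(-54 + w)))
G(O) - 1*(-273668) = √(10104 + 81² - 240*81) - 1*(-273668) = √(10104 + 6561 - 19440) + 273668 = √(-2775) + 273668 = 5*I*√111 + 273668 = 273668 + 5*I*√111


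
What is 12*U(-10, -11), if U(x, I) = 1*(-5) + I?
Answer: -192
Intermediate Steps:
U(x, I) = -5 + I
12*U(-10, -11) = 12*(-5 - 11) = 12*(-16) = -192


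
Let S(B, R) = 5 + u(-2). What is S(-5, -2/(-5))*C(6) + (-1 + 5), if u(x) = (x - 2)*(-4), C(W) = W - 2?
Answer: 88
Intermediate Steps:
C(W) = -2 + W
u(x) = 8 - 4*x (u(x) = (-2 + x)*(-4) = 8 - 4*x)
S(B, R) = 21 (S(B, R) = 5 + (8 - 4*(-2)) = 5 + (8 + 8) = 5 + 16 = 21)
S(-5, -2/(-5))*C(6) + (-1 + 5) = 21*(-2 + 6) + (-1 + 5) = 21*4 + 4 = 84 + 4 = 88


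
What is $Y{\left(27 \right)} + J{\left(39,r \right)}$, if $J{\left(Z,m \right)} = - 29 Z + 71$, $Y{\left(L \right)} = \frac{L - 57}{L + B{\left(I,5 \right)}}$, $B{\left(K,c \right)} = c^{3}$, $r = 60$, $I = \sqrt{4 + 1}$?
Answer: $- \frac{80575}{76} \approx -1060.2$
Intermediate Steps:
$I = \sqrt{5} \approx 2.2361$
$Y{\left(L \right)} = \frac{-57 + L}{125 + L}$ ($Y{\left(L \right)} = \frac{L - 57}{L + 5^{3}} = \frac{-57 + L}{L + 125} = \frac{-57 + L}{125 + L}$)
$J{\left(Z,m \right)} = 71 - 29 Z$
$Y{\left(27 \right)} + J{\left(39,r \right)} = \frac{-57 + 27}{125 + 27} + \left(71 - 1131\right) = \frac{1}{152} \left(-30\right) + \left(71 - 1131\right) = \frac{1}{152} \left(-30\right) - 1060 = - \frac{15}{76} - 1060 = - \frac{80575}{76}$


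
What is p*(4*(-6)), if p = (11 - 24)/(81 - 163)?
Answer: -156/41 ≈ -3.8049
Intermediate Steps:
p = 13/82 (p = -13/(-82) = -13*(-1/82) = 13/82 ≈ 0.15854)
p*(4*(-6)) = 13*(4*(-6))/82 = (13/82)*(-24) = -156/41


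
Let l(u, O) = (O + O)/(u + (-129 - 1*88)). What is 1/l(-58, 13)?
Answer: -275/26 ≈ -10.577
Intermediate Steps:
l(u, O) = 2*O/(-217 + u) (l(u, O) = (2*O)/(u + (-129 - 88)) = (2*O)/(u - 217) = (2*O)/(-217 + u) = 2*O/(-217 + u))
1/l(-58, 13) = 1/(2*13/(-217 - 58)) = 1/(2*13/(-275)) = 1/(2*13*(-1/275)) = 1/(-26/275) = -275/26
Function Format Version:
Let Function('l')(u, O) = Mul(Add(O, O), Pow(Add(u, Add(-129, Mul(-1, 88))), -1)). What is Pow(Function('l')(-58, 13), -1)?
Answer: Rational(-275, 26) ≈ -10.577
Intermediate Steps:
Function('l')(u, O) = Mul(2, O, Pow(Add(-217, u), -1)) (Function('l')(u, O) = Mul(Mul(2, O), Pow(Add(u, Add(-129, -88)), -1)) = Mul(Mul(2, O), Pow(Add(u, -217), -1)) = Mul(Mul(2, O), Pow(Add(-217, u), -1)) = Mul(2, O, Pow(Add(-217, u), -1)))
Pow(Function('l')(-58, 13), -1) = Pow(Mul(2, 13, Pow(Add(-217, -58), -1)), -1) = Pow(Mul(2, 13, Pow(-275, -1)), -1) = Pow(Mul(2, 13, Rational(-1, 275)), -1) = Pow(Rational(-26, 275), -1) = Rational(-275, 26)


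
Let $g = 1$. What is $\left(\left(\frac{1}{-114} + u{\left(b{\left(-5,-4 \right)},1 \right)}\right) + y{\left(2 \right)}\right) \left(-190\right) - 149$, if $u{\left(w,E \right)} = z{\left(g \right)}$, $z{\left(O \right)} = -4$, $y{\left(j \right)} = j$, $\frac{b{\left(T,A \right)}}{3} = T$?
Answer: $\frac{698}{3} \approx 232.67$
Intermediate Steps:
$b{\left(T,A \right)} = 3 T$
$u{\left(w,E \right)} = -4$
$\left(\left(\frac{1}{-114} + u{\left(b{\left(-5,-4 \right)},1 \right)}\right) + y{\left(2 \right)}\right) \left(-190\right) - 149 = \left(\left(\frac{1}{-114} - 4\right) + 2\right) \left(-190\right) - 149 = \left(\left(- \frac{1}{114} - 4\right) + 2\right) \left(-190\right) - 149 = \left(- \frac{457}{114} + 2\right) \left(-190\right) - 149 = \left(- \frac{229}{114}\right) \left(-190\right) - 149 = \frac{1145}{3} - 149 = \frac{698}{3}$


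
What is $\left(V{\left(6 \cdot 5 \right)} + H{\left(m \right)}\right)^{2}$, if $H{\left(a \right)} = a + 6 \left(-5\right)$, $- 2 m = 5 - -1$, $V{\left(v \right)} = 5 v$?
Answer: $13689$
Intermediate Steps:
$m = -3$ ($m = - \frac{5 - -1}{2} = - \frac{5 + 1}{2} = \left(- \frac{1}{2}\right) 6 = -3$)
$H{\left(a \right)} = -30 + a$ ($H{\left(a \right)} = a - 30 = -30 + a$)
$\left(V{\left(6 \cdot 5 \right)} + H{\left(m \right)}\right)^{2} = \left(5 \cdot 6 \cdot 5 - 33\right)^{2} = \left(5 \cdot 30 - 33\right)^{2} = \left(150 - 33\right)^{2} = 117^{2} = 13689$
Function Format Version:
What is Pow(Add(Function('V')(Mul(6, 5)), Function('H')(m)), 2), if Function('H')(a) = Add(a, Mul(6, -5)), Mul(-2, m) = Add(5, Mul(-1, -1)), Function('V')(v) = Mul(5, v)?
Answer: 13689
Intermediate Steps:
m = -3 (m = Mul(Rational(-1, 2), Add(5, Mul(-1, -1))) = Mul(Rational(-1, 2), Add(5, 1)) = Mul(Rational(-1, 2), 6) = -3)
Function('H')(a) = Add(-30, a) (Function('H')(a) = Add(a, -30) = Add(-30, a))
Pow(Add(Function('V')(Mul(6, 5)), Function('H')(m)), 2) = Pow(Add(Mul(5, Mul(6, 5)), Add(-30, -3)), 2) = Pow(Add(Mul(5, 30), -33), 2) = Pow(Add(150, -33), 2) = Pow(117, 2) = 13689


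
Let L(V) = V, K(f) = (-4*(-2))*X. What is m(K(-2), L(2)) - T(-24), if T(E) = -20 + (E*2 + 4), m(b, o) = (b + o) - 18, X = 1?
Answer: 56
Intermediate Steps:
K(f) = 8 (K(f) = -4*(-2)*1 = 8*1 = 8)
m(b, o) = -18 + b + o
T(E) = -16 + 2*E (T(E) = -20 + (2*E + 4) = -20 + (4 + 2*E) = -16 + 2*E)
m(K(-2), L(2)) - T(-24) = (-18 + 8 + 2) - (-16 + 2*(-24)) = -8 - (-16 - 48) = -8 - 1*(-64) = -8 + 64 = 56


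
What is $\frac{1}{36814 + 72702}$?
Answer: $\frac{1}{109516} \approx 9.1311 \cdot 10^{-6}$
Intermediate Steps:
$\frac{1}{36814 + 72702} = \frac{1}{109516}$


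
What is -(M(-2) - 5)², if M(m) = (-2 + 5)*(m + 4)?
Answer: -1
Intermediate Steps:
M(m) = 12 + 3*m (M(m) = 3*(4 + m) = 12 + 3*m)
-(M(-2) - 5)² = -((12 + 3*(-2)) - 5)² = -((12 - 6) - 5)² = -(6 - 5)² = -1*1² = -1*1 = -1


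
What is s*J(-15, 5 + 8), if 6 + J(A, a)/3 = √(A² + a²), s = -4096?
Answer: 73728 - 12288*√394 ≈ -1.7018e+5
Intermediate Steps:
J(A, a) = -18 + 3*√(A² + a²)
s*J(-15, 5 + 8) = -4096*(-18 + 3*√((-15)² + (5 + 8)²)) = -4096*(-18 + 3*√(225 + 13²)) = -4096*(-18 + 3*√(225 + 169)) = -4096*(-18 + 3*√394) = 73728 - 12288*√394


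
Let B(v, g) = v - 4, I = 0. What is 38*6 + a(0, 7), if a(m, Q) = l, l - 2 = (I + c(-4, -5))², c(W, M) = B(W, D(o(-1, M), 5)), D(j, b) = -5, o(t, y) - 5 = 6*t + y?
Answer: 294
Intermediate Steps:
o(t, y) = 5 + y + 6*t (o(t, y) = 5 + (6*t + y) = 5 + (y + 6*t) = 5 + y + 6*t)
B(v, g) = -4 + v
c(W, M) = -4 + W
l = 66 (l = 2 + (0 + (-4 - 4))² = 2 + (0 - 8)² = 2 + (-8)² = 2 + 64 = 66)
a(m, Q) = 66
38*6 + a(0, 7) = 38*6 + 66 = 228 + 66 = 294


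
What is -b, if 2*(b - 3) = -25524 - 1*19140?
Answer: 22329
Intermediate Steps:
b = -22329 (b = 3 + (-25524 - 1*19140)/2 = 3 + (-25524 - 19140)/2 = 3 + (½)*(-44664) = 3 - 22332 = -22329)
-b = -1*(-22329) = 22329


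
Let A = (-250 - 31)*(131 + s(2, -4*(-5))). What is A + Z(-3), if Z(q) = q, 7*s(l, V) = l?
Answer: -258260/7 ≈ -36894.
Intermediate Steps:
s(l, V) = l/7
A = -258239/7 (A = (-250 - 31)*(131 + (⅐)*2) = -281*(131 + 2/7) = -281*919/7 = -258239/7 ≈ -36891.)
A + Z(-3) = -258239/7 - 3 = -258260/7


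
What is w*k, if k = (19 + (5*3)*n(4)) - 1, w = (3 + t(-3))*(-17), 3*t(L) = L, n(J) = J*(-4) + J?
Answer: 5508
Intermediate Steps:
n(J) = -3*J (n(J) = -4*J + J = -3*J)
t(L) = L/3
w = -34 (w = (3 + (⅓)*(-3))*(-17) = (3 - 1)*(-17) = 2*(-17) = -34)
k = -162 (k = (19 + (5*3)*(-3*4)) - 1 = (19 + 15*(-12)) - 1 = (19 - 180) - 1 = -161 - 1 = -162)
w*k = -34*(-162) = 5508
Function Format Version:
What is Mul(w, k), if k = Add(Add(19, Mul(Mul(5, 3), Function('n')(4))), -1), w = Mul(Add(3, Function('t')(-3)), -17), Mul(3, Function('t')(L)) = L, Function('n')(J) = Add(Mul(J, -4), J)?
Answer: 5508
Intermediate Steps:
Function('n')(J) = Mul(-3, J) (Function('n')(J) = Add(Mul(-4, J), J) = Mul(-3, J))
Function('t')(L) = Mul(Rational(1, 3), L)
w = -34 (w = Mul(Add(3, Mul(Rational(1, 3), -3)), -17) = Mul(Add(3, -1), -17) = Mul(2, -17) = -34)
k = -162 (k = Add(Add(19, Mul(Mul(5, 3), Mul(-3, 4))), -1) = Add(Add(19, Mul(15, -12)), -1) = Add(Add(19, -180), -1) = Add(-161, -1) = -162)
Mul(w, k) = Mul(-34, -162) = 5508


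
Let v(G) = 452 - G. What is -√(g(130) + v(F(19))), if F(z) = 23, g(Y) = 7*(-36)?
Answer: -√177 ≈ -13.304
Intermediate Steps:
g(Y) = -252
-√(g(130) + v(F(19))) = -√(-252 + (452 - 1*23)) = -√(-252 + (452 - 23)) = -√(-252 + 429) = -√177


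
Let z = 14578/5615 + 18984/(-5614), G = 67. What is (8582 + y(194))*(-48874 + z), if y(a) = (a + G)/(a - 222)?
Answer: -1320758978663426/3152261 ≈ -4.1899e+8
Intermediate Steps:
y(a) = (67 + a)/(-222 + a) (y(a) = (a + 67)/(a - 222) = (67 + a)/(-222 + a))
z = -1768162/2251615 (z = 14578*(1/5615) + 18984*(-1/5614) = 14578/5615 - 1356/401 = -1768162/2251615 ≈ -0.78529)
(8582 + y(194))*(-48874 + z) = (8582 + (67 + 194)/(-222 + 194))*(-48874 - 1768162/2251615) = (8582 + 261/(-28))*(-110047199672/2251615) = (8582 - 1/28*261)*(-110047199672/2251615) = (8582 - 261/28)*(-110047199672/2251615) = (240035/28)*(-110047199672/2251615) = -1320758978663426/3152261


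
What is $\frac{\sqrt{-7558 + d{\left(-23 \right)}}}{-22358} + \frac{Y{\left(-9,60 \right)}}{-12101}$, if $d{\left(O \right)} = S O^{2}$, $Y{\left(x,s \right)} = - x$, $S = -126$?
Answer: $- \frac{9}{12101} - \frac{i \sqrt{18553}}{11179} \approx -0.00074374 - 0.012184 i$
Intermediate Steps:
$d{\left(O \right)} = - 126 O^{2}$
$\frac{\sqrt{-7558 + d{\left(-23 \right)}}}{-22358} + \frac{Y{\left(-9,60 \right)}}{-12101} = \frac{\sqrt{-7558 - 126 \left(-23\right)^{2}}}{-22358} + \frac{\left(-1\right) \left(-9\right)}{-12101} = \sqrt{-7558 - 66654} \left(- \frac{1}{22358}\right) + 9 \left(- \frac{1}{12101}\right) = \sqrt{-7558 - 66654} \left(- \frac{1}{22358}\right) - \frac{9}{12101} = \sqrt{-74212} \left(- \frac{1}{22358}\right) - \frac{9}{12101} = 2 i \sqrt{18553} \left(- \frac{1}{22358}\right) - \frac{9}{12101} = - \frac{i \sqrt{18553}}{11179} - \frac{9}{12101} = - \frac{9}{12101} - \frac{i \sqrt{18553}}{11179}$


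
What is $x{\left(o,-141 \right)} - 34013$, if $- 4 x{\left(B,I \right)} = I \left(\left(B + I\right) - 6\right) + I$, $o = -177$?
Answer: $- \frac{181595}{4} \approx -45399.0$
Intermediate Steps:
$x{\left(B,I \right)} = - \frac{I}{4} - \frac{I \left(-6 + B + I\right)}{4}$ ($x{\left(B,I \right)} = - \frac{I \left(\left(B + I\right) - 6\right) + I}{4} = - \frac{I \left(-6 + B + I\right) + I}{4} = - \frac{I + I \left(-6 + B + I\right)}{4} = - \frac{I}{4} - \frac{I \left(-6 + B + I\right)}{4}$)
$x{\left(o,-141 \right)} - 34013 = \frac{1}{4} \left(-141\right) \left(5 - -177 - -141\right) - 34013 = \frac{1}{4} \left(-141\right) \left(5 + 177 + 141\right) - 34013 = \frac{1}{4} \left(-141\right) 323 - 34013 = - \frac{45543}{4} - 34013 = - \frac{181595}{4}$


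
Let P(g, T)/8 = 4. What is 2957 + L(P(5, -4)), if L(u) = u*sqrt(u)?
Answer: 2957 + 128*sqrt(2) ≈ 3138.0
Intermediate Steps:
P(g, T) = 32 (P(g, T) = 8*4 = 32)
L(u) = u**(3/2)
2957 + L(P(5, -4)) = 2957 + 32**(3/2) = 2957 + 128*sqrt(2)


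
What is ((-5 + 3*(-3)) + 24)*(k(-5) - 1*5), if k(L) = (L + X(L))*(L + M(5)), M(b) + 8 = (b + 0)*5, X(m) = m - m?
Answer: -650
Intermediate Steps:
X(m) = 0
M(b) = -8 + 5*b (M(b) = -8 + (b + 0)*5 = -8 + b*5 = -8 + 5*b)
k(L) = L*(17 + L) (k(L) = (L + 0)*(L + (-8 + 5*5)) = L*(L + (-8 + 25)) = L*(L + 17) = L*(17 + L))
((-5 + 3*(-3)) + 24)*(k(-5) - 1*5) = ((-5 + 3*(-3)) + 24)*(-5*(17 - 5) - 1*5) = ((-5 - 9) + 24)*(-5*12 - 5) = (-14 + 24)*(-60 - 5) = 10*(-65) = -650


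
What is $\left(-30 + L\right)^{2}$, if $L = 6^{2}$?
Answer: $36$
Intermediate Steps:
$L = 36$
$\left(-30 + L\right)^{2} = \left(-30 + 36\right)^{2} = 6^{2} = 36$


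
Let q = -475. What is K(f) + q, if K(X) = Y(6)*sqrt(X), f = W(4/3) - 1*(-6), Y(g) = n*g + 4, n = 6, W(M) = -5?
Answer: -435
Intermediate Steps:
Y(g) = 4 + 6*g (Y(g) = 6*g + 4 = 4 + 6*g)
f = 1 (f = -5 - 1*(-6) = -5 + 6 = 1)
K(X) = 40*sqrt(X) (K(X) = (4 + 6*6)*sqrt(X) = (4 + 36)*sqrt(X) = 40*sqrt(X))
K(f) + q = 40*sqrt(1) - 475 = 40*1 - 475 = 40 - 475 = -435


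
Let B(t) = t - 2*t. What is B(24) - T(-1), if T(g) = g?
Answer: -23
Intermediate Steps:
B(t) = -t
B(24) - T(-1) = -1*24 - 1*(-1) = -24 + 1 = -23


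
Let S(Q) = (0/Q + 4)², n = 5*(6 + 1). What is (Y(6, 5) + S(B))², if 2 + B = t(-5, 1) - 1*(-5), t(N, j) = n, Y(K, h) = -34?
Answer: 324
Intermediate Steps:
n = 35 (n = 5*7 = 35)
t(N, j) = 35
B = 38 (B = -2 + (35 - 1*(-5)) = -2 + (35 + 5) = -2 + 40 = 38)
S(Q) = 16 (S(Q) = (0 + 4)² = 4² = 16)
(Y(6, 5) + S(B))² = (-34 + 16)² = (-18)² = 324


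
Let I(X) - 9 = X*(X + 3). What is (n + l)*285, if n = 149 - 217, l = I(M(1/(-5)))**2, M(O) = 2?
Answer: 83505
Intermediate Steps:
I(X) = 9 + X*(3 + X) (I(X) = 9 + X*(X + 3) = 9 + X*(3 + X))
l = 361 (l = (9 + 2**2 + 3*2)**2 = (9 + 4 + 6)**2 = 19**2 = 361)
n = -68
(n + l)*285 = (-68 + 361)*285 = 293*285 = 83505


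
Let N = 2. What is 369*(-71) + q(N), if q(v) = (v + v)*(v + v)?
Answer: -26183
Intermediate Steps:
q(v) = 4*v² (q(v) = (2*v)*(2*v) = 4*v²)
369*(-71) + q(N) = 369*(-71) + 4*2² = -26199 + 4*4 = -26199 + 16 = -26183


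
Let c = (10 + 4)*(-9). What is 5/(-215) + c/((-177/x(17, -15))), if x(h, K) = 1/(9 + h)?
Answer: 136/32981 ≈ 0.0041236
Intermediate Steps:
c = -126 (c = 14*(-9) = -126)
5/(-215) + c/((-177/x(17, -15))) = 5/(-215) - 126*(-1/(177*(9 + 17))) = 5*(-1/215) - 126/((-177/(1/26))) = -1/43 - 126/((-177/1/26)) = -1/43 - 126/((-177*26)) = -1/43 - 126/(-4602) = -1/43 - 126*(-1/4602) = -1/43 + 21/767 = 136/32981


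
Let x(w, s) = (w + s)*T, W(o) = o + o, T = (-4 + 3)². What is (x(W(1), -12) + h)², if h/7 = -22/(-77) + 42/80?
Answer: 29929/1600 ≈ 18.706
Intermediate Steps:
T = 1 (T = (-1)² = 1)
W(o) = 2*o
x(w, s) = s + w (x(w, s) = (w + s)*1 = (s + w)*1 = s + w)
h = 227/40 (h = 7*(-22/(-77) + 42/80) = 7*(-22*(-1/77) + 42*(1/80)) = 7*(2/7 + 21/40) = 7*(227/280) = 227/40 ≈ 5.6750)
(x(W(1), -12) + h)² = ((-12 + 2*1) + 227/40)² = ((-12 + 2) + 227/40)² = (-10 + 227/40)² = (-173/40)² = 29929/1600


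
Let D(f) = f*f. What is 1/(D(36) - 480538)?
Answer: -1/479242 ≈ -2.0866e-6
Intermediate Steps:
D(f) = f²
1/(D(36) - 480538) = 1/(36² - 480538) = 1/(1296 - 480538) = 1/(-479242) = -1/479242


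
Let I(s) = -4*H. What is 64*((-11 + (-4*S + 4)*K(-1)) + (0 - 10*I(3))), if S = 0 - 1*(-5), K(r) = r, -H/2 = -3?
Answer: 15680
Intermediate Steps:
H = 6 (H = -2*(-3) = 6)
S = 5 (S = 0 + 5 = 5)
I(s) = -24 (I(s) = -4*6 = -24)
64*((-11 + (-4*S + 4)*K(-1)) + (0 - 10*I(3))) = 64*((-11 + (-4*5 + 4)*(-1)) + (0 - 10*(-24))) = 64*((-11 + (-20 + 4)*(-1)) + (0 + 240)) = 64*((-11 - 16*(-1)) + 240) = 64*((-11 + 16) + 240) = 64*(5 + 240) = 64*245 = 15680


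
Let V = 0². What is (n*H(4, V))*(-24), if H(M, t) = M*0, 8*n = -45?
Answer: 0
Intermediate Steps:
n = -45/8 (n = (⅛)*(-45) = -45/8 ≈ -5.6250)
V = 0
H(M, t) = 0
(n*H(4, V))*(-24) = -45/8*0*(-24) = 0*(-24) = 0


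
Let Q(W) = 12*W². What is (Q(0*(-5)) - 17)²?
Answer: 289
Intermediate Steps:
(Q(0*(-5)) - 17)² = (12*(0*(-5))² - 17)² = (12*0² - 17)² = (12*0 - 17)² = (0 - 17)² = (-17)² = 289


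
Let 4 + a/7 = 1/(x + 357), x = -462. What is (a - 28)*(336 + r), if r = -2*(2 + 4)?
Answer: -90828/5 ≈ -18166.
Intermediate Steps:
r = -12 (r = -2*6 = -12)
a = -421/15 (a = -28 + 7/(-462 + 357) = -28 + 7/(-105) = -28 + 7*(-1/105) = -28 - 1/15 = -421/15 ≈ -28.067)
(a - 28)*(336 + r) = (-421/15 - 28)*(336 - 12) = -841/15*324 = -90828/5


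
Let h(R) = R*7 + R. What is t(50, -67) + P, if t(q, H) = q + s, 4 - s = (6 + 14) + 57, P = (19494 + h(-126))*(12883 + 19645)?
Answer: 601312585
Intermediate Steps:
h(R) = 8*R (h(R) = 7*R + R = 8*R)
P = 601312608 (P = (19494 + 8*(-126))*(12883 + 19645) = (19494 - 1008)*32528 = 18486*32528 = 601312608)
s = -73 (s = 4 - ((6 + 14) + 57) = 4 - (20 + 57) = 4 - 1*77 = 4 - 77 = -73)
t(q, H) = -73 + q (t(q, H) = q - 73 = -73 + q)
t(50, -67) + P = (-73 + 50) + 601312608 = -23 + 601312608 = 601312585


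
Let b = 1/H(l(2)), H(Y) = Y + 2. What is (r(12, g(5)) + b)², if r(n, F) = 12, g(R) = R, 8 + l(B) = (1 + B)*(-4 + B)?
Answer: 20449/144 ≈ 142.01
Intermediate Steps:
l(B) = -8 + (1 + B)*(-4 + B)
H(Y) = 2 + Y
b = -1/12 (b = 1/(2 + (-12 + 2² - 3*2)) = 1/(2 + (-12 + 4 - 6)) = 1/(2 - 14) = 1/(-12) = -1/12 ≈ -0.083333)
(r(12, g(5)) + b)² = (12 - 1/12)² = (143/12)² = 20449/144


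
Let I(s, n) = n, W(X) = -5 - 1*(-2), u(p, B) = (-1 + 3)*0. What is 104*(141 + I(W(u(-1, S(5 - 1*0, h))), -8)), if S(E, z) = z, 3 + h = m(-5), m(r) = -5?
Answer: 13832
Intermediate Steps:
h = -8 (h = -3 - 5 = -8)
u(p, B) = 0 (u(p, B) = 2*0 = 0)
W(X) = -3 (W(X) = -5 + 2 = -3)
104*(141 + I(W(u(-1, S(5 - 1*0, h))), -8)) = 104*(141 - 8) = 104*133 = 13832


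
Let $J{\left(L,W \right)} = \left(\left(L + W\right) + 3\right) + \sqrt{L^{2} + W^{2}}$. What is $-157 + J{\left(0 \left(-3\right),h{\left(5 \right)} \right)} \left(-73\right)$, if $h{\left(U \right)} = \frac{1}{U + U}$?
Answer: $- \frac{1953}{5} \approx -390.6$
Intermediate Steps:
$h{\left(U \right)} = \frac{1}{2 U}$
$J{\left(L,W \right)} = 3 + L + W + \sqrt{L^{2} + W^{2}}$ ($J{\left(L,W \right)} = \left(3 + L + W\right) + \sqrt{L^{2} + W^{2}} = 3 + L + W + \sqrt{L^{2} + W^{2}}$)
$-157 + J{\left(0 \left(-3\right),h{\left(5 \right)} \right)} \left(-73\right) = -157 + \left(3 + 0 \left(-3\right) + \frac{1}{2 \cdot 5} + \sqrt{\left(0 \left(-3\right)\right)^{2} + \left(\frac{1}{2 \cdot 5}\right)^{2}}\right) \left(-73\right) = -157 + \left(3 + 0 + \frac{1}{2} \cdot \frac{1}{5} + \sqrt{0^{2} + \left(\frac{1}{2} \cdot \frac{1}{5}\right)^{2}}\right) \left(-73\right) = -157 + \left(3 + 0 + \frac{1}{10} + \sqrt{0 + \left(\frac{1}{10}\right)^{2}}\right) \left(-73\right) = -157 + \left(3 + 0 + \frac{1}{10} + \sqrt{0 + \frac{1}{100}}\right) \left(-73\right) = -157 + \left(3 + 0 + \frac{1}{10} + \sqrt{\frac{1}{100}}\right) \left(-73\right) = -157 + \left(3 + 0 + \frac{1}{10} + \frac{1}{10}\right) \left(-73\right) = -157 + \frac{16}{5} \left(-73\right) = -157 - \frac{1168}{5} = - \frac{1953}{5}$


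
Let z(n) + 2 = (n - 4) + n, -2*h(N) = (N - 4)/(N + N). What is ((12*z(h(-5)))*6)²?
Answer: 6170256/25 ≈ 2.4681e+5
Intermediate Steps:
h(N) = -(-4 + N)/(4*N) (h(N) = -(N - 4)/(2*(N + N)) = -(-4 + N)/(2*(2*N)) = -(-4 + N)*1/(2*N)/2 = -(-4 + N)/(4*N))
z(n) = -6 + 2*n (z(n) = -2 + ((n - 4) + n) = -2 + ((-4 + n) + n) = -2 + (-4 + 2*n) = -6 + 2*n)
((12*z(h(-5)))*6)² = ((12*(-6 + 2*((¼)*(4 - 1*(-5))/(-5))))*6)² = ((12*(-6 + 2*((¼)*(-⅕)*(4 + 5))))*6)² = ((12*(-6 + 2*((¼)*(-⅕)*9)))*6)² = ((12*(-6 + 2*(-9/20)))*6)² = ((12*(-6 - 9/10))*6)² = ((12*(-69/10))*6)² = (-414/5*6)² = (-2484/5)² = 6170256/25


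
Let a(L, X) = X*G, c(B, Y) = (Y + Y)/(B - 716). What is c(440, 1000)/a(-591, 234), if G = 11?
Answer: -250/88803 ≈ -0.0028152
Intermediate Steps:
c(B, Y) = 2*Y/(-716 + B) (c(B, Y) = (2*Y)/(-716 + B) = 2*Y/(-716 + B))
a(L, X) = 11*X (a(L, X) = X*11 = 11*X)
c(440, 1000)/a(-591, 234) = (2*1000/(-716 + 440))/((11*234)) = (2*1000/(-276))/2574 = (2*1000*(-1/276))*(1/2574) = -500/69*1/2574 = -250/88803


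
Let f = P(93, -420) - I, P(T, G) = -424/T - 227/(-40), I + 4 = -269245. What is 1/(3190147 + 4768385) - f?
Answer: -664279055553631/2467144920 ≈ -2.6925e+5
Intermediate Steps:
I = -269249 (I = -4 - 269245 = -269249)
P(T, G) = 227/40 - 424/T (P(T, G) = -424/T - 227*(-1/40) = -424/T + 227/40 = 227/40 - 424/T)
f = 1001610431/3720 (f = (227/40 - 424/93) - 1*(-269249) = (227/40 - 424*1/93) + 269249 = (227/40 - 424/93) + 269249 = 4151/3720 + 269249 = 1001610431/3720 ≈ 2.6925e+5)
1/(3190147 + 4768385) - f = 1/(3190147 + 4768385) - 1*1001610431/3720 = 1/7958532 - 1001610431/3720 = -664279055553631/2467144920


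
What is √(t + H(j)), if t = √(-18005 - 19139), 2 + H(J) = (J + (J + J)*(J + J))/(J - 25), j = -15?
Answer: √(-386 + 32*I*√9286)/4 ≈ 9.2224 + 10.449*I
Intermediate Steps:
H(J) = -2 + (J + 4*J²)/(-25 + J) (H(J) = -2 + (J + (J + J)*(J + J))/(J - 25) = -2 + (J + (2*J)*(2*J))/(-25 + J) = -2 + (J + 4*J²)/(-25 + J))
t = 2*I*√9286 (t = √(-37144) = 2*I*√9286 ≈ 192.73*I)
√(t + H(j)) = √(2*I*√9286 + (50 - 1*(-15) + 4*(-15)²)/(-25 - 15)) = √(2*I*√9286 + (50 + 15 + 4*225)/(-40)) = √(2*I*√9286 - (50 + 15 + 900)/40) = √(2*I*√9286 - 1/40*965) = √(2*I*√9286 - 193/8) = √(-193/8 + 2*I*√9286)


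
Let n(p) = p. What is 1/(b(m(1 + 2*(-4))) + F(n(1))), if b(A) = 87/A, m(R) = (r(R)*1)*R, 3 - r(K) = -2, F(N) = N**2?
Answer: -35/52 ≈ -0.67308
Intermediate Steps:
r(K) = 5 (r(K) = 3 - 1*(-2) = 3 + 2 = 5)
m(R) = 5*R (m(R) = (5*1)*R = 5*R)
1/(b(m(1 + 2*(-4))) + F(n(1))) = 1/(87/((5*(1 + 2*(-4)))) + 1**2) = 1/(87/((5*(1 - 8))) + 1) = 1/(87/((5*(-7))) + 1) = 1/(87/(-35) + 1) = 1/(87*(-1/35) + 1) = 1/(-87/35 + 1) = 1/(-52/35) = -35/52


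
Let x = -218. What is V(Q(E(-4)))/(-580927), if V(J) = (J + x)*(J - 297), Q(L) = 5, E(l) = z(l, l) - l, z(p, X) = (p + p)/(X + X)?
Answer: -62196/580927 ≈ -0.10706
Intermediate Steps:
z(p, X) = p/X (z(p, X) = (2*p)/((2*X)) = (2*p)*(1/(2*X)) = p/X)
E(l) = 1 - l (E(l) = l/l - l = 1 - l)
V(J) = (-297 + J)*(-218 + J) (V(J) = (J - 218)*(J - 297) = (-218 + J)*(-297 + J) = (-297 + J)*(-218 + J))
V(Q(E(-4)))/(-580927) = (64746 + 5**2 - 515*5)/(-580927) = (64746 + 25 - 2575)*(-1/580927) = 62196*(-1/580927) = -62196/580927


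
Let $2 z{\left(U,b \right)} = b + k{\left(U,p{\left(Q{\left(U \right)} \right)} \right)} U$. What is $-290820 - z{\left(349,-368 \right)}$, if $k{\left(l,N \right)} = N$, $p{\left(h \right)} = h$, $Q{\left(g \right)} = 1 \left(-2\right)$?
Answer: $-290287$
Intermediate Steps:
$Q{\left(g \right)} = -2$
$z{\left(U,b \right)} = \frac{b}{2} - U$ ($z{\left(U,b \right)} = \frac{b - 2 U}{2} = \frac{b}{2} - U$)
$-290820 - z{\left(349,-368 \right)} = -290820 - \left(\frac{1}{2} \left(-368\right) - 349\right) = -290820 - \left(-184 - 349\right) = -290820 - -533 = -290820 + 533 = -290287$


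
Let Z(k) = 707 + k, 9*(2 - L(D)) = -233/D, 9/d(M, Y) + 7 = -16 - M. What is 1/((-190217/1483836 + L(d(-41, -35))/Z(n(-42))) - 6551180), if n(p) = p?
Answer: -2960252820/19393149209418307 ≈ -1.5264e-7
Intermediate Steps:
d(M, Y) = 9/(-23 - M) (d(M, Y) = 9/(-7 + (-16 - M)) = 9/(-23 - M))
L(D) = 2 + 233/(9*D) (L(D) = 2 - (-233)/(9*D) = 2 + 233/(9*D))
1/((-190217/1483836 + L(d(-41, -35))/Z(n(-42))) - 6551180) = 1/((-190217/1483836 + (2 + 233/(9*((-9/(23 - 41)))))/(707 - 42)) - 6551180) = 1/((-190217*1/1483836 + (2 + 233/(9*((-9/(-18)))))/665) - 6551180) = 1/((-190217/1483836 + (2 + 233/(9*((-9*(-1/18)))))*(1/665)) - 6551180) = 1/((-190217/1483836 + (2 + 233/(9*(½)))*(1/665)) - 6551180) = 1/((-190217/1483836 + (2 + (233/9)*2)*(1/665)) - 6551180) = 1/((-190217/1483836 + (2 + 466/9)*(1/665)) - 6551180) = 1/((-190217/1483836 + (484/9)*(1/665)) - 6551180) = 1/((-190217/1483836 + 484/5985) - 6551180) = 1/(-140090707/2960252820 - 6551180) = 1/(-19393149209418307/2960252820) = -2960252820/19393149209418307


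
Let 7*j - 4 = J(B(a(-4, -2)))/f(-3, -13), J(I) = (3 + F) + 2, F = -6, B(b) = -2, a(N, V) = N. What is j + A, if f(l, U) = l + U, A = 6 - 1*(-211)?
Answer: 24369/112 ≈ 217.58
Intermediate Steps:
A = 217 (A = 6 + 211 = 217)
f(l, U) = U + l
J(I) = -1 (J(I) = (3 - 6) + 2 = -3 + 2 = -1)
j = 65/112 (j = 4/7 + (-1/(-13 - 3))/7 = 4/7 + (-1/(-16))/7 = 4/7 + (-1*(-1/16))/7 = 4/7 + (1/7)*(1/16) = 4/7 + 1/112 = 65/112 ≈ 0.58036)
j + A = 65/112 + 217 = 24369/112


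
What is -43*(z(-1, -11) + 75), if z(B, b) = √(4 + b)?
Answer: -3225 - 43*I*√7 ≈ -3225.0 - 113.77*I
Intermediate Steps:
-43*(z(-1, -11) + 75) = -43*(√(4 - 11) + 75) = -43*(√(-7) + 75) = -43*(I*√7 + 75) = -43*(75 + I*√7) = -3225 - 43*I*√7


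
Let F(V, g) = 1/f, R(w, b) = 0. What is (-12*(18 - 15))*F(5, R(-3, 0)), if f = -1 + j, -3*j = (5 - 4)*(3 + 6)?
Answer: 9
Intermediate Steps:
j = -3 (j = -(5 - 4)*(3 + 6)/3 = -9/3 = -⅓*9 = -3)
f = -4 (f = -1 - 3 = -4)
F(V, g) = -¼ (F(V, g) = 1/(-4) = -¼)
(-12*(18 - 15))*F(5, R(-3, 0)) = -12*(18 - 15)*(-¼) = -12*3*(-¼) = -36*(-¼) = 9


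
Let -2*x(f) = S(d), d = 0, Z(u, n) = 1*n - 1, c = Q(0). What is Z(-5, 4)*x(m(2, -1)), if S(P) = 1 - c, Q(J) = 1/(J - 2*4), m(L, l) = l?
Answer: -27/16 ≈ -1.6875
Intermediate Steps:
Q(J) = 1/(-8 + J) (Q(J) = 1/(J - 8) = 1/(-8 + J))
c = -1/8 (c = 1/(-8 + 0) = 1/(-8) = -1/8 ≈ -0.12500)
Z(u, n) = -1 + n (Z(u, n) = n - 1 = -1 + n)
S(P) = 9/8 (S(P) = 1 - 1*(-1/8) = 1 + 1/8 = 9/8)
x(f) = -9/16 (x(f) = -1/2*9/8 = -9/16)
Z(-5, 4)*x(m(2, -1)) = (-1 + 4)*(-9/16) = 3*(-9/16) = -27/16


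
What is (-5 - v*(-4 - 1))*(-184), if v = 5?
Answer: -3680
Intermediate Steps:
(-5 - v*(-4 - 1))*(-184) = (-5 - 5*(-4 - 1))*(-184) = (-5 - 5*(-5))*(-184) = (-5 - 1*(-25))*(-184) = (-5 + 25)*(-184) = 20*(-184) = -3680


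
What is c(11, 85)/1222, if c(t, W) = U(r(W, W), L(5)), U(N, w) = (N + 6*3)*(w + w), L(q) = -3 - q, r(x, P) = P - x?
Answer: -144/611 ≈ -0.23568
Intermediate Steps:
U(N, w) = 2*w*(18 + N) (U(N, w) = (N + 18)*(2*w) = (18 + N)*(2*w) = 2*w*(18 + N))
c(t, W) = -288 (c(t, W) = 2*(-3 - 1*5)*(18 + (W - W)) = 2*(-3 - 5)*(18 + 0) = 2*(-8)*18 = -288)
c(11, 85)/1222 = -288/1222 = -288*1/1222 = -144/611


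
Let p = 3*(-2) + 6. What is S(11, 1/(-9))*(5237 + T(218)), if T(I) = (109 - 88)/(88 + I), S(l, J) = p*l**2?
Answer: 0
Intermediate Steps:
p = 0 (p = -6 + 6 = 0)
S(l, J) = 0 (S(l, J) = 0*l**2 = 0)
T(I) = 21/(88 + I)
S(11, 1/(-9))*(5237 + T(218)) = 0*(5237 + 21/(88 + 218)) = 0*(5237 + 21/306) = 0*(5237 + 21*(1/306)) = 0*(5237 + 7/102) = 0*(534181/102) = 0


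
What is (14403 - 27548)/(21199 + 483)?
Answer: -13145/21682 ≈ -0.60626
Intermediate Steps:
(14403 - 27548)/(21199 + 483) = -13145/21682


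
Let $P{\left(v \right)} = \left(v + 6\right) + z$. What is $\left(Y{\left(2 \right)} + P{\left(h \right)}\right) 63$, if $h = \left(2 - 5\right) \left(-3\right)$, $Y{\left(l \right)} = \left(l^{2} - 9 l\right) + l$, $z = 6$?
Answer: $567$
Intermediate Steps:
$Y{\left(l \right)} = l^{2} - 8 l$
$h = 9$ ($h = \left(-3\right) \left(-3\right) = 9$)
$P{\left(v \right)} = 12 + v$ ($P{\left(v \right)} = \left(v + 6\right) + 6 = \left(6 + v\right) + 6 = 12 + v$)
$\left(Y{\left(2 \right)} + P{\left(h \right)}\right) 63 = \left(2 \left(-8 + 2\right) + \left(12 + 9\right)\right) 63 = \left(2 \left(-6\right) + 21\right) 63 = \left(-12 + 21\right) 63 = 9 \cdot 63 = 567$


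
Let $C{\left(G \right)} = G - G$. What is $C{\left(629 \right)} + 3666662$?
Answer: $3666662$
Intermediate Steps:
$C{\left(G \right)} = 0$
$C{\left(629 \right)} + 3666662 = 0 + 3666662 = 3666662$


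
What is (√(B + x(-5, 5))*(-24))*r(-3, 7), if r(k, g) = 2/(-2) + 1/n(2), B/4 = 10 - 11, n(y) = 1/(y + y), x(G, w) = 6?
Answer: -72*√2 ≈ -101.82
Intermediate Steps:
n(y) = 1/(2*y)
B = -4 (B = 4*(10 - 11) = 4*(-1) = -4)
r(k, g) = 3 (r(k, g) = 2/(-2) + 1/((½)/2) = 2*(-½) + 1/((½)*(½)) = -1 + 1/(¼) = -1 + 1*4 = -1 + 4 = 3)
(√(B + x(-5, 5))*(-24))*r(-3, 7) = (√(-4 + 6)*(-24))*3 = (√2*(-24))*3 = -24*√2*3 = -72*√2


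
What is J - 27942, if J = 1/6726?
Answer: -187937891/6726 ≈ -27942.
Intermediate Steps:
J = 1/6726 ≈ 0.00014868
J - 27942 = 1/6726 - 27942 = -187937891/6726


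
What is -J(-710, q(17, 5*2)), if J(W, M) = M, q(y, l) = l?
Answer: -10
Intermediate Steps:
-J(-710, q(17, 5*2)) = -5*2 = -1*10 = -10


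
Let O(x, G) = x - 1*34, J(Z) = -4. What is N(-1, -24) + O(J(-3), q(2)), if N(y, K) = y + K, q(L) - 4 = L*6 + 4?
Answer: -63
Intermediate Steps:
q(L) = 8 + 6*L (q(L) = 4 + (L*6 + 4) = 4 + (6*L + 4) = 4 + (4 + 6*L) = 8 + 6*L)
N(y, K) = K + y
O(x, G) = -34 + x (O(x, G) = x - 34 = -34 + x)
N(-1, -24) + O(J(-3), q(2)) = (-24 - 1) + (-34 - 4) = -25 - 38 = -63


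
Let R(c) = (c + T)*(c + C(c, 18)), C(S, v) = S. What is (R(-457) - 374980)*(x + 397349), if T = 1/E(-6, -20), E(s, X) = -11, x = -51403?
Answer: 162875528152/11 ≈ 1.4807e+10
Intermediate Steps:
T = -1/11 (T = 1/(-11) = -1/11 ≈ -0.090909)
R(c) = 2*c*(-1/11 + c) (R(c) = (c - 1/11)*(c + c) = (-1/11 + c)*(2*c) = 2*c*(-1/11 + c))
(R(-457) - 374980)*(x + 397349) = ((2/11)*(-457)*(-1 + 11*(-457)) - 374980)*(-51403 + 397349) = ((2/11)*(-457)*(-1 - 5027) - 374980)*345946 = ((2/11)*(-457)*(-5028) - 374980)*345946 = (4595592/11 - 374980)*345946 = (470812/11)*345946 = 162875528152/11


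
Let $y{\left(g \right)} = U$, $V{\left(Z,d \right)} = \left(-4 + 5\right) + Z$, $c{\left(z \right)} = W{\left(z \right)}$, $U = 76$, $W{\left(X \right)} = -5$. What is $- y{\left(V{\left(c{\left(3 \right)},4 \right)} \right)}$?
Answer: $-76$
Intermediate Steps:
$c{\left(z \right)} = -5$
$V{\left(Z,d \right)} = 1 + Z$
$y{\left(g \right)} = 76$
$- y{\left(V{\left(c{\left(3 \right)},4 \right)} \right)} = \left(-1\right) 76 = -76$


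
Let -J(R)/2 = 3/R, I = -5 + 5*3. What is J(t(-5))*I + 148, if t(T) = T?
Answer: 160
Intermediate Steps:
I = 10 (I = -5 + 15 = 10)
J(R) = -6/R
J(t(-5))*I + 148 = -6/(-5)*10 + 148 = -6*(-⅕)*10 + 148 = (6/5)*10 + 148 = 12 + 148 = 160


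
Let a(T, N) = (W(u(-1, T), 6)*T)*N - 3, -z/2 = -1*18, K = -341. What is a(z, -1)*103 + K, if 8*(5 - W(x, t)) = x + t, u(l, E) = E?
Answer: 277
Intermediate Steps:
W(x, t) = 5 - t/8 - x/8 (W(x, t) = 5 - (x + t)/8 = 5 - (t + x)/8 = 5 + (-t/8 - x/8) = 5 - t/8 - x/8)
z = 36 (z = -(-2)*18 = -2*(-18) = 36)
a(T, N) = -3 + N*T*(17/4 - T/8) (a(T, N) = ((5 - ⅛*6 - T/8)*T)*N - 3 = ((5 - ¾ - T/8)*T)*N - 3 = ((17/4 - T/8)*T)*N - 3 = (T*(17/4 - T/8))*N - 3 = N*T*(17/4 - T/8) - 3 = -3 + N*T*(17/4 - T/8))
a(z, -1)*103 + K = (-3 - ⅛*(-1)*36*(-34 + 36))*103 - 341 = (-3 - ⅛*(-1)*36*2)*103 - 341 = (-3 + 9)*103 - 341 = 6*103 - 341 = 618 - 341 = 277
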